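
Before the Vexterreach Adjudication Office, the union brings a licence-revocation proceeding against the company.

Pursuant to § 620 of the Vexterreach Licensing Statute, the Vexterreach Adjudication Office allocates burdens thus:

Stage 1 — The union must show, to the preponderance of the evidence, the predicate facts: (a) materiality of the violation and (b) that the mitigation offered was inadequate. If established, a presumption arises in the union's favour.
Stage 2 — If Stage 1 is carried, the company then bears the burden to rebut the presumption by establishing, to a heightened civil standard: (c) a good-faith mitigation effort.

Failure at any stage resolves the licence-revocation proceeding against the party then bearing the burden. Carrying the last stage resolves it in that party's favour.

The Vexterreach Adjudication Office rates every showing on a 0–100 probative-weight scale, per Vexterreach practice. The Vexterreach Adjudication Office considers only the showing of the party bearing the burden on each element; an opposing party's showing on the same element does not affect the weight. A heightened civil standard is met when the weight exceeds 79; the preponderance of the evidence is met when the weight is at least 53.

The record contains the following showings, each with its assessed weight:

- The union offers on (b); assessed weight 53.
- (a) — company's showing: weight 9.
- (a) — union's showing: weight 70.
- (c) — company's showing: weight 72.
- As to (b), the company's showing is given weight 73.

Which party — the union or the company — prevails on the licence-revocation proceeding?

union

Stage 1 — burden on union; standard: the preponderance of the evidence (weight is at least 53).
    (a): 70 (company's 9 disregarded) ≥ 53 [met]
    (b): 53 (company's 73 disregarded) ≥ 53 [met]
  The union carries Stage 1; the company now bears the burden.
Stage 2 — burden on company; standard: a heightened civil standard (weight exceeds 79).
    (c): 72 ≤ 79 [not met]
  Not every element is met, so the company fails to carry Stage 2.
The union prevails.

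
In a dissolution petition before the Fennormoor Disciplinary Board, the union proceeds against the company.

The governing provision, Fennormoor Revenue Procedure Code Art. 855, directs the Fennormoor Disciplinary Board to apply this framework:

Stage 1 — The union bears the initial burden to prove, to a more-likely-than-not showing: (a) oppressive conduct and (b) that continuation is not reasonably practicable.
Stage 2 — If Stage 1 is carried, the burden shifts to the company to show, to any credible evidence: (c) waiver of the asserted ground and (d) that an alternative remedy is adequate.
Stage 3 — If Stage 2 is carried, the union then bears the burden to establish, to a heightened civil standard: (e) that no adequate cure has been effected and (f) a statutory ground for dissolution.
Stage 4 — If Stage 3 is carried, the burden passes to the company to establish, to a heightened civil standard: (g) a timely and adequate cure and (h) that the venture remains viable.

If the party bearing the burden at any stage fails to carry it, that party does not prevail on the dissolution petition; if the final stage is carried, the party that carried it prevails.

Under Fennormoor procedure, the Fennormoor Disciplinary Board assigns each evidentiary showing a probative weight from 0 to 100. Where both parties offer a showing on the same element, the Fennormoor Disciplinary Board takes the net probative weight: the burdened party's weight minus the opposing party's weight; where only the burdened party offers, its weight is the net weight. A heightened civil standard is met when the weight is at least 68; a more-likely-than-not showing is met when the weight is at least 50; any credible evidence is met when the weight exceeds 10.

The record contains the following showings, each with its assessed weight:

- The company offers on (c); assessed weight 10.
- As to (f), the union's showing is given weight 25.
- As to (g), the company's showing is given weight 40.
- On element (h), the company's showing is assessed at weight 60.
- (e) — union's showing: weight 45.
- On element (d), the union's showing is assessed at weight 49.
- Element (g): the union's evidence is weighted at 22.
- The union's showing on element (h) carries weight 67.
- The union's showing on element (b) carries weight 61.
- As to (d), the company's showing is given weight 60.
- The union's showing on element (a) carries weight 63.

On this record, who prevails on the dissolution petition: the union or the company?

Stage 1 (union, a more-likely-than-not showing, weight is at least 50): (a) 63 ≥ 50 — meets; (b) 61 ≥ 50 — meets.
  The union carries Stage 1; the company now bears the burden.
Stage 2 (company, any credible evidence, weight exceeds 10): (c) 10 ≤ 10 — fails; (d) net 60−49=11 > 10 — meets.
  The company does not carry Stage 2.
So the union prevails.

union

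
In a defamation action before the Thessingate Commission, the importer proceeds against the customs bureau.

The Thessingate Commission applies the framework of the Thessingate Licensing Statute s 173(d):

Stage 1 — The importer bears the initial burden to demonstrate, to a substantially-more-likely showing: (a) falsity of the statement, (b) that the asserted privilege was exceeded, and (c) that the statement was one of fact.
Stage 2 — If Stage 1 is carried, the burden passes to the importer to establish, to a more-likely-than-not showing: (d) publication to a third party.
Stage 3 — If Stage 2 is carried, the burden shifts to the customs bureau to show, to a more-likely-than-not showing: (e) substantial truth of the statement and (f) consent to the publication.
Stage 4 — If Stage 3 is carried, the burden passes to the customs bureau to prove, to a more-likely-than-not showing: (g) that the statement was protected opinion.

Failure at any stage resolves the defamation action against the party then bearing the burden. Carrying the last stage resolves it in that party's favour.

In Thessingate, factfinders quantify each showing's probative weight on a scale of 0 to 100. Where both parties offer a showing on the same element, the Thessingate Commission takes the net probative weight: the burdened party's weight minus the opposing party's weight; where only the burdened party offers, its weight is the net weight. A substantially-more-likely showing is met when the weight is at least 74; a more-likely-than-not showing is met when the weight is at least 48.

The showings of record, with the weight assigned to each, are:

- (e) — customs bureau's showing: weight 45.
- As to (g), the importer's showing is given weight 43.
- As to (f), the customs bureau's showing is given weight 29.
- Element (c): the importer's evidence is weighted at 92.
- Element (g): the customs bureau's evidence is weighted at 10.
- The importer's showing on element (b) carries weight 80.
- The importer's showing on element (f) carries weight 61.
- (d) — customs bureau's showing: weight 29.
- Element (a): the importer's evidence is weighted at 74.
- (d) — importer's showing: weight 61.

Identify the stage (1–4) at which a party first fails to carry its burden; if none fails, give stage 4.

stage 2

At Stage 1 the importer must meet a substantially-more-likely showing (weight is at least 74): on (a) the weight is 74, which does reach 74, so (a) meets the standard; on (b) the weight is 80, which does reach 74, so (b) meets the standard; on (c) the weight is 92, ≥ 74, so (c) meets the standard.
  Stage 1 is satisfied; the importer continues to bear the burden.
At Stage 2 the importer must meet a more-likely-than-not showing (weight is at least 48): on (d) the weight is 61 less the opposing 29 gives net 32, which does not reach 48, so (d) does not meet the standard.
  Stage 2 not carried; the importer fails its burden.
So the customs bureau prevails.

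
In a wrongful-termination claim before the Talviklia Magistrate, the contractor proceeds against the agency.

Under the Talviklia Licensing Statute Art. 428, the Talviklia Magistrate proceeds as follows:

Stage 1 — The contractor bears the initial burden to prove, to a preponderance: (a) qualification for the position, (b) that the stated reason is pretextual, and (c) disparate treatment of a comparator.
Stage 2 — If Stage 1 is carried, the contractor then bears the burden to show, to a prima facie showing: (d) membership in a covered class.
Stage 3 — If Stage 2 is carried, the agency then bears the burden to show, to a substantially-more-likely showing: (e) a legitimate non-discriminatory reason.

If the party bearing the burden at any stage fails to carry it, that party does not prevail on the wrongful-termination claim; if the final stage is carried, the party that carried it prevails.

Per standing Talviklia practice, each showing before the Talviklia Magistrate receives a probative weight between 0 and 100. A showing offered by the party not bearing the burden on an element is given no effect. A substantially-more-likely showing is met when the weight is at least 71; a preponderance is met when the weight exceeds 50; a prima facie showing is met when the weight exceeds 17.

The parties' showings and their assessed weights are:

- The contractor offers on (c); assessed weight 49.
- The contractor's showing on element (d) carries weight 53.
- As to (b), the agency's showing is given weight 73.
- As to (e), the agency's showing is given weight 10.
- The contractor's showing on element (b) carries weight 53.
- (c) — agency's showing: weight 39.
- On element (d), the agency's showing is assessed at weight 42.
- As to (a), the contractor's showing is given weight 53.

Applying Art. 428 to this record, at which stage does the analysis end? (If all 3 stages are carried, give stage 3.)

Stage 1 (contractor, a preponderance, weight exceeds 50): (a) 53 > 50 — meets; (b) 53 (agency's 73 disregarded) > 50 — meets; (c) 49 (agency's 39 disregarded) ≤ 50 — fails.
  Not every element is met, so the contractor fails to carry Stage 1.
So the agency prevails.

stage 1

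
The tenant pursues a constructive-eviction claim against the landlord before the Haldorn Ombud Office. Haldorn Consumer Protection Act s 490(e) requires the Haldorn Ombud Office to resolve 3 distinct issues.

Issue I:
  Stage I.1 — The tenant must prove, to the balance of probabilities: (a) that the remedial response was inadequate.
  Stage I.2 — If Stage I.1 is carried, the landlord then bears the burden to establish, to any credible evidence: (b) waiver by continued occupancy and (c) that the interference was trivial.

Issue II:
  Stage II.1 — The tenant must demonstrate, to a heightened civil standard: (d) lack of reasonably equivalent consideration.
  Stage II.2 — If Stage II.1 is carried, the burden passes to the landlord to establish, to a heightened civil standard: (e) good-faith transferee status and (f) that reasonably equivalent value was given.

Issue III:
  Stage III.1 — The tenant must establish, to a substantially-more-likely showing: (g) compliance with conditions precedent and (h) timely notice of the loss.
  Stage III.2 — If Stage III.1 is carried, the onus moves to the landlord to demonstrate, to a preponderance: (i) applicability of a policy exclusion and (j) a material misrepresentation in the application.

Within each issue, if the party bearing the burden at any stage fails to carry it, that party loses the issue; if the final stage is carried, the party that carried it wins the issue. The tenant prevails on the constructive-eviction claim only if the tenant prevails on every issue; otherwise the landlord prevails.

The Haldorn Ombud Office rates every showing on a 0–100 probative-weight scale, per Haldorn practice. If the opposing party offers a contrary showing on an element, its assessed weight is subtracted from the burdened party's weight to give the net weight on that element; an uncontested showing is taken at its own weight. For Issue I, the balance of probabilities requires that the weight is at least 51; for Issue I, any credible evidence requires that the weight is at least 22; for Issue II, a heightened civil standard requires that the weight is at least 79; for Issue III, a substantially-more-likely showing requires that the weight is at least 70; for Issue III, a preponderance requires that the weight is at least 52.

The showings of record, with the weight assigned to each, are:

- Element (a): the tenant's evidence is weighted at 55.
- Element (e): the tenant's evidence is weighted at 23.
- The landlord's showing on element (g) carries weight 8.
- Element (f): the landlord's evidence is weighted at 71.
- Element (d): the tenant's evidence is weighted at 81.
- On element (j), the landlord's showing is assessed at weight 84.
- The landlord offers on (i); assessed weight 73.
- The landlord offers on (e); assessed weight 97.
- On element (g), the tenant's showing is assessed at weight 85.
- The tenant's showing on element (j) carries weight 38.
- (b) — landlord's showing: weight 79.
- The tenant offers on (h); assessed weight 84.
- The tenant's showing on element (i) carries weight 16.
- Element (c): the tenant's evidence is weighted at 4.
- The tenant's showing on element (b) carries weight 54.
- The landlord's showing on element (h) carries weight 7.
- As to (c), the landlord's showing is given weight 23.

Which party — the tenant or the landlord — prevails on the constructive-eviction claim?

tenant

— Issue I —
Stage I.1 (tenant, the balance of probabilities, weight is at least 51): (a) 55 ≥ 51 — meets.
  All elements met. The burden passes to the landlord.
Stage I.2 (landlord, any credible evidence, weight is at least 22): (b) net 79−54=25 ≥ 22 — meets; (c) net 23−4=19 < 22 — fails.
  Stage I.2 not carried; the landlord fails its burden.
So the tenant prevails on this issue.
— Issue II —
At Stage II.1 the tenant must meet a heightened civil standard (weight is at least 79): on (d) the weight is 81, ≥ 79, so (d) meets the standard.
  The tenant carries Stage II.1; the landlord now bears the burden.
At Stage II.2 the landlord must meet a heightened civil standard (weight is at least 79): on (e) the weight is 97 less the opposing 23 gives net 74, < 79, so (e) does not meet the standard; on (f) the weight is 71, < 79, so (f) does not meet the standard.
  The landlord does not carry Stage II.2.
The analysis ends at Stage II.2; the tenant prevails on this issue.
— Issue III —
Stage III.1 — burden on tenant; standard: a substantially-more-likely showing (weight is at least 70).
    (g): 85 − 8 = 77 ≥ 70 [met]
    (h): 84 − 7 = 77 ≥ 70 [met]
  All elements met. The burden passes to the landlord.
Stage III.2 — burden on landlord; standard: a preponderance (weight is at least 52).
    (i): 73 − 16 = 57 ≥ 52 [met]
    (j): 84 − 38 = 46 < 52 [not met]
  Not every element is met, so the landlord fails to carry Stage III.2.
The analysis ends at Stage III.2; the tenant prevails on this issue.
Per-issue: Issue I → tenant; Issue II → tenant; Issue III → tenant. The tenant must prevail on every issue; overall, the tenant prevails.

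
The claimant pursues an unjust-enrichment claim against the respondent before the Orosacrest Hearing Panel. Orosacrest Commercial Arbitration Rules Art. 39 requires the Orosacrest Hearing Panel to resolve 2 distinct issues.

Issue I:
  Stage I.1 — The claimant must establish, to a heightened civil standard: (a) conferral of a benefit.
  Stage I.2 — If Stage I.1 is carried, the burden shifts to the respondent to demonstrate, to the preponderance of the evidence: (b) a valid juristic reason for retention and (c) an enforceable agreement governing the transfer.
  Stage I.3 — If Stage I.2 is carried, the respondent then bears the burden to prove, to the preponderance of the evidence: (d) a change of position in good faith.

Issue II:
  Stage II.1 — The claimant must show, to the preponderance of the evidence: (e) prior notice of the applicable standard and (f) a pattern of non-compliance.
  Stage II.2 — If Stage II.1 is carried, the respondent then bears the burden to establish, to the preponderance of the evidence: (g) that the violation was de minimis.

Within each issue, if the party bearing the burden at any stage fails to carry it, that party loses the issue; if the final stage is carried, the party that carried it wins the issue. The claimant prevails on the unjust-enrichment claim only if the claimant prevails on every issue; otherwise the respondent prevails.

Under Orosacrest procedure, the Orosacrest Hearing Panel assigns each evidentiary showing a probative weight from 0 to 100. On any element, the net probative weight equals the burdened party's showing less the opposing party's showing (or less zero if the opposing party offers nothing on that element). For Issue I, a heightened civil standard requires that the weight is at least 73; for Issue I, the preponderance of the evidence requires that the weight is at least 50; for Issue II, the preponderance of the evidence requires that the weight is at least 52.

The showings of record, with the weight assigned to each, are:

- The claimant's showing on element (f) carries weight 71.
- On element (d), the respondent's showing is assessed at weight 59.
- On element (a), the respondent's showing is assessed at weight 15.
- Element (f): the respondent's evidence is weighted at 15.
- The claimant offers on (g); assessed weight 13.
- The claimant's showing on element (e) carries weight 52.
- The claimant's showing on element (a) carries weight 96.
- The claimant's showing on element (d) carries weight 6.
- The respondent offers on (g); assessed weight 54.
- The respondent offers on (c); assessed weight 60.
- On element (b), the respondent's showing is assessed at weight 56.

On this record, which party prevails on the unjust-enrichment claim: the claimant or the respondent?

— Issue I —
Stage I.1 — burden on claimant; standard: a heightened civil standard (weight is at least 73).
    (a): 96 − 15 = 81 ≥ 73 [met]
  All elements met. The burden passes to the respondent.
Stage I.2 — burden on respondent; standard: the preponderance of the evidence (weight is at least 50).
    (b): 56 ≥ 50 [met]
    (c): 60 ≥ 50 [met]
  Stage I.2 carried; the burden remains with the respondent.
Stage I.3 — burden on respondent; standard: the preponderance of the evidence (weight is at least 50).
    (d): 59 − 6 = 53 ≥ 50 [met]
  All elements met at the final stage.
All stages carried — the respondent prevails on this issue.
— Issue II —
Stage II.1 — burden on claimant; standard: the preponderance of the evidence (weight is at least 52).
    (e): 52 ≥ 52 [met]
    (f): 71 − 15 = 56 ≥ 52 [met]
  Stage II.1 carried; the burden shifts to the respondent.
Stage II.2 — burden on respondent; standard: the preponderance of the evidence (weight is at least 52).
    (g): 54 − 13 = 41 < 52 [not met]
  The respondent does not carry Stage II.2.
The claimant prevails on this issue.
Per-issue: Issue I → respondent; Issue II → claimant. The claimant must prevail on every issue; overall, the respondent prevails.

respondent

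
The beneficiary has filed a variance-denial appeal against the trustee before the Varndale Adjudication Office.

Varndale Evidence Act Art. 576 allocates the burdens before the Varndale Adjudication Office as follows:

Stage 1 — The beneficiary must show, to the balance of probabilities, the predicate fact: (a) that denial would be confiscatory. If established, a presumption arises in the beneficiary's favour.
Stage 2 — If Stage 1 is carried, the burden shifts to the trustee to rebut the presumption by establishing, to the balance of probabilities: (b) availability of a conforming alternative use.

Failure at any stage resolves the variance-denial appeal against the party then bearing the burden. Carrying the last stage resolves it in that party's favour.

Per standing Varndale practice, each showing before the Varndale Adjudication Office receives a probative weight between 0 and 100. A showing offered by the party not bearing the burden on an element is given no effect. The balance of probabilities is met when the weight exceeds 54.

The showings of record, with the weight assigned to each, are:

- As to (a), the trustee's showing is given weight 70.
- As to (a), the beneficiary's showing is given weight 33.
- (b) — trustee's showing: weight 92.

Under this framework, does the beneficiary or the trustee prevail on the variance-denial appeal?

trustee

Stage 1 (beneficiary, the balance of probabilities, weight exceeds 54): (a) 33 (trustee's 70 disregarded) ≤ 54 — fails.
  Stage 1 not carried; the beneficiary fails its burden.
The trustee prevails.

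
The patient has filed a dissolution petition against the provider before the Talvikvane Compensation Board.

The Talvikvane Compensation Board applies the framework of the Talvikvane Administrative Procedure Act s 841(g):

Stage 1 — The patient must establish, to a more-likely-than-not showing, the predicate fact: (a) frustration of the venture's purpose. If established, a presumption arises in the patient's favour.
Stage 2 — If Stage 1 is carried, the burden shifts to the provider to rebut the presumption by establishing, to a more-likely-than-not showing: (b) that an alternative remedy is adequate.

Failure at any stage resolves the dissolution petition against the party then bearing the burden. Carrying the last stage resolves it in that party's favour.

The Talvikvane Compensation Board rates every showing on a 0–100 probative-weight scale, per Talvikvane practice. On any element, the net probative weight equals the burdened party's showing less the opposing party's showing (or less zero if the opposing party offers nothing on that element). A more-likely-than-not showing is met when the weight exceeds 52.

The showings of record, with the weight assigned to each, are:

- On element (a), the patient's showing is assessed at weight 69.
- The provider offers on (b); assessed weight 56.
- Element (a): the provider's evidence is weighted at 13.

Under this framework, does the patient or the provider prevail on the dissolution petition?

provider

At Stage 1 the patient must meet a more-likely-than-not showing (weight exceeds 52): on (a) the weight is 69 less the opposing 13 gives net 56, which does exceed 52, so (a) meets the standard.
  Stage 1 is satisfied; the onus moves to the provider.
At Stage 2 the provider must meet a more-likely-than-not showing (weight exceeds 52): on (b) the weight is 56, > 52, so (b) meets the standard.
  Stage 2 carried; the final stage is satisfied.
All stages carried — the provider prevails.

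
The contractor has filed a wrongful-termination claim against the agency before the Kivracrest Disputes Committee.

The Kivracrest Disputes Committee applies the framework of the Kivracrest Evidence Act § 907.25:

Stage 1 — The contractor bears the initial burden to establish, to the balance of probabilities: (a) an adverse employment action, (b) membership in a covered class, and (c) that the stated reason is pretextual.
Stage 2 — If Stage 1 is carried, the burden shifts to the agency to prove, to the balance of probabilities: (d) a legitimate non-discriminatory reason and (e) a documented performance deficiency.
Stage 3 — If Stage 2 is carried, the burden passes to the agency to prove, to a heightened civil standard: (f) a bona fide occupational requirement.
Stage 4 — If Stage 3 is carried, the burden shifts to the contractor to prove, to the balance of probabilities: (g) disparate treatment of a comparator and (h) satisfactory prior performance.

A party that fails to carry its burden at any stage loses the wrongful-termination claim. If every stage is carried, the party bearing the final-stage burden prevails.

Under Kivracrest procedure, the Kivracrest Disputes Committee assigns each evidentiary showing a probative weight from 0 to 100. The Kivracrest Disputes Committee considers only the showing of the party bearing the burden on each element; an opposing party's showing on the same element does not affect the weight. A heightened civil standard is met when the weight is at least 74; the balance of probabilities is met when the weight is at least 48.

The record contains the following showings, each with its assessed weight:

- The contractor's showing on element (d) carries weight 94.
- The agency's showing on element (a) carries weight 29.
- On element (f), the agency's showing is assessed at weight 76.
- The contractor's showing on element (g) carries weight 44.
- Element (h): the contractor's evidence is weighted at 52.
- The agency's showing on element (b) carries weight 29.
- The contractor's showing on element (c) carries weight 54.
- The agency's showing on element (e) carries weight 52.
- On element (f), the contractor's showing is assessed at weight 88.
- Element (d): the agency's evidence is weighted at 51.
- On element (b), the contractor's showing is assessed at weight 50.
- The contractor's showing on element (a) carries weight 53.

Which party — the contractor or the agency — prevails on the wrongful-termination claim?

Stage 1 (contractor, the balance of probabilities, weight is at least 48): (a) 53 (agency's 29 disregarded) ≥ 48 — meets; (b) 50 (agency's 29 disregarded) ≥ 48 — meets; (c) 54 ≥ 48 — meets.
  Stage 1 is satisfied; the onus moves to the agency.
Stage 2 (agency, the balance of probabilities, weight is at least 48): (d) 51 (contractor's 94 disregarded) ≥ 48 — meets; (e) 52 ≥ 48 — meets.
  All elements met. The agency retains the burden for Stage 3.
Stage 3 (agency, a heightened civil standard, weight is at least 74): (f) 76 (contractor's 88 disregarded) ≥ 74 — meets.
  Stage 3 carried; the burden shifts to the contractor.
Stage 4 (contractor, the balance of probabilities, weight is at least 48): (g) 44 < 48 — fails; (h) 52 ≥ 48 — meets.
  The contractor does not carry Stage 4.
So the agency prevails.

agency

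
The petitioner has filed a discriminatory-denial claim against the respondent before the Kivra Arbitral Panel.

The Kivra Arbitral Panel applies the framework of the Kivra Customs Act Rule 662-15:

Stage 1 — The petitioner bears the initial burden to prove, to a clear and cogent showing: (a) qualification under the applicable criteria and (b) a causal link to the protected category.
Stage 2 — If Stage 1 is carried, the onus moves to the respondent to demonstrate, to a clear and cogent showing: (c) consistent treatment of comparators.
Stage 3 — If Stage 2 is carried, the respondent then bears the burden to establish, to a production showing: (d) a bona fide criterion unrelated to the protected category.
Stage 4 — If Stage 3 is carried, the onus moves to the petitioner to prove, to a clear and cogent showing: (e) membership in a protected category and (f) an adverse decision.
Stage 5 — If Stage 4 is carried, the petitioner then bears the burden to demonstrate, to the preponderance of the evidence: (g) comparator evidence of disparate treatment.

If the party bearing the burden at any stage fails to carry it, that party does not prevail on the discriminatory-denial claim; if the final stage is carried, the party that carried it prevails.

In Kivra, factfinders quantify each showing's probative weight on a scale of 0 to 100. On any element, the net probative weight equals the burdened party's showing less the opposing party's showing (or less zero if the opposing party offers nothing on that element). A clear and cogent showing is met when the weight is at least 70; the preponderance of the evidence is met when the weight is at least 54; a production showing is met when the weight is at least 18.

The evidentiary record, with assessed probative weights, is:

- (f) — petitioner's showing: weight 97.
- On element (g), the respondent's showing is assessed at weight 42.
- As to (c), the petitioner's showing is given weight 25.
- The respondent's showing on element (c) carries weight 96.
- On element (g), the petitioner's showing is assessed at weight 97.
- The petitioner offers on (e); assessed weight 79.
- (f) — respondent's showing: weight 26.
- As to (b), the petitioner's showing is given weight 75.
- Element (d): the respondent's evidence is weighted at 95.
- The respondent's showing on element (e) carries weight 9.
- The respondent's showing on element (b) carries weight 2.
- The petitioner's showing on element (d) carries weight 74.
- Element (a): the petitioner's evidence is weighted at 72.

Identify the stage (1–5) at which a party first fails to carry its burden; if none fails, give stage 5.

stage 5

Stage 1 (petitioner, a clear and cogent showing, weight is at least 70): (a) 72 ≥ 70 — meets; (b) net 75−2=73 ≥ 70 — meets.
  Stage 1 is satisfied; the onus moves to the respondent.
Stage 2 (respondent, a clear and cogent showing, weight is at least 70): (c) net 96−25=71 ≥ 70 — meets.
  Stage 2 carried; the burden remains with the respondent.
Stage 3 (respondent, a production showing, weight is at least 18): (d) net 95−74=21 ≥ 18 — meets.
  Stage 3 is satisfied; the onus moves to the petitioner.
Stage 4 (petitioner, a clear and cogent showing, weight is at least 70): (e) net 79−9=70 ≥ 70 — meets; (f) net 97−26=71 ≥ 70 — meets.
  All elements met. The petitioner retains the burden for Stage 5.
Stage 5 (petitioner, the preponderance of the evidence, weight is at least 54): (g) net 97−42=55 ≥ 54 — meets.
  All elements met at the final stage.
With every stage satisfied, the petitioner prevails.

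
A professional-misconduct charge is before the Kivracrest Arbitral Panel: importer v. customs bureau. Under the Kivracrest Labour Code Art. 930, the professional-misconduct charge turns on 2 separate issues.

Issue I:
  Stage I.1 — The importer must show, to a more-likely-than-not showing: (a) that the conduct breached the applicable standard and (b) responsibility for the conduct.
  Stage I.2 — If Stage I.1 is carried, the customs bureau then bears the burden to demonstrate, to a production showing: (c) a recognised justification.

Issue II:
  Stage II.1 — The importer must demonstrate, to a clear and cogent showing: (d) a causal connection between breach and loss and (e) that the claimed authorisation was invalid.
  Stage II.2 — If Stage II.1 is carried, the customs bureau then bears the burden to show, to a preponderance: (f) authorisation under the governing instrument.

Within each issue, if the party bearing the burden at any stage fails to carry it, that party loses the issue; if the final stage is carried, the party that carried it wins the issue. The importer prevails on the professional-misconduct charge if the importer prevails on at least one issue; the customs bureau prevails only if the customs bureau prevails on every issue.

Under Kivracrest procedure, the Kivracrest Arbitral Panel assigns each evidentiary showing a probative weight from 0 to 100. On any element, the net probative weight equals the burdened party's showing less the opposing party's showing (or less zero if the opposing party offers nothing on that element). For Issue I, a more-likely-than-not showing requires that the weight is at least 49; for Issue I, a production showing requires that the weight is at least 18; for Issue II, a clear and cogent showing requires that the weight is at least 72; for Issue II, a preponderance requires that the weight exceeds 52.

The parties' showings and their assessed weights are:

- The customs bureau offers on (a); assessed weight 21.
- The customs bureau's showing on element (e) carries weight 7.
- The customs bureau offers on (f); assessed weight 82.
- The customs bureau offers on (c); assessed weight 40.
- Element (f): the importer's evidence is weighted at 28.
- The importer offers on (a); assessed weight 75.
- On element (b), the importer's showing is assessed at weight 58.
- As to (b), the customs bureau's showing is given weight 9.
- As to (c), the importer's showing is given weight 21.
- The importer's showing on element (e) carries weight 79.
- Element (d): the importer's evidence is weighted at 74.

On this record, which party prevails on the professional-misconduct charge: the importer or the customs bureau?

— Issue I —
Stage I.1 (importer, a more-likely-than-not showing, weight is at least 49): (a) net 75−21=54 ≥ 49 — meets; (b) net 58−9=49 ≥ 49 — meets.
  Stage I.1 carried; the burden shifts to the customs bureau.
Stage I.2 (customs bureau, a production showing, weight is at least 18): (c) net 40−21=19 ≥ 18 — meets.
  The customs bureau carries the last stage.
All stages carried — the customs bureau prevails on this issue.
— Issue II —
Stage II.1 — burden on importer; standard: a clear and cogent showing (weight is at least 72).
    (d): 74 ≥ 72 [met]
    (e): 79 − 7 = 72 ≥ 72 [met]
  Stage II.1 carried; the burden shifts to the customs bureau.
Stage II.2 — burden on customs bureau; standard: a preponderance (weight exceeds 52).
    (f): 82 − 28 = 54 > 52 [met]
  Stage II.2 carried; the final stage is satisfied.
All stages carried — the customs bureau prevails on this issue.
Per-issue: Issue I → customs bureau; Issue II → customs bureau. The importer must prevail on at least one issue; overall, the customs bureau prevails.

customs bureau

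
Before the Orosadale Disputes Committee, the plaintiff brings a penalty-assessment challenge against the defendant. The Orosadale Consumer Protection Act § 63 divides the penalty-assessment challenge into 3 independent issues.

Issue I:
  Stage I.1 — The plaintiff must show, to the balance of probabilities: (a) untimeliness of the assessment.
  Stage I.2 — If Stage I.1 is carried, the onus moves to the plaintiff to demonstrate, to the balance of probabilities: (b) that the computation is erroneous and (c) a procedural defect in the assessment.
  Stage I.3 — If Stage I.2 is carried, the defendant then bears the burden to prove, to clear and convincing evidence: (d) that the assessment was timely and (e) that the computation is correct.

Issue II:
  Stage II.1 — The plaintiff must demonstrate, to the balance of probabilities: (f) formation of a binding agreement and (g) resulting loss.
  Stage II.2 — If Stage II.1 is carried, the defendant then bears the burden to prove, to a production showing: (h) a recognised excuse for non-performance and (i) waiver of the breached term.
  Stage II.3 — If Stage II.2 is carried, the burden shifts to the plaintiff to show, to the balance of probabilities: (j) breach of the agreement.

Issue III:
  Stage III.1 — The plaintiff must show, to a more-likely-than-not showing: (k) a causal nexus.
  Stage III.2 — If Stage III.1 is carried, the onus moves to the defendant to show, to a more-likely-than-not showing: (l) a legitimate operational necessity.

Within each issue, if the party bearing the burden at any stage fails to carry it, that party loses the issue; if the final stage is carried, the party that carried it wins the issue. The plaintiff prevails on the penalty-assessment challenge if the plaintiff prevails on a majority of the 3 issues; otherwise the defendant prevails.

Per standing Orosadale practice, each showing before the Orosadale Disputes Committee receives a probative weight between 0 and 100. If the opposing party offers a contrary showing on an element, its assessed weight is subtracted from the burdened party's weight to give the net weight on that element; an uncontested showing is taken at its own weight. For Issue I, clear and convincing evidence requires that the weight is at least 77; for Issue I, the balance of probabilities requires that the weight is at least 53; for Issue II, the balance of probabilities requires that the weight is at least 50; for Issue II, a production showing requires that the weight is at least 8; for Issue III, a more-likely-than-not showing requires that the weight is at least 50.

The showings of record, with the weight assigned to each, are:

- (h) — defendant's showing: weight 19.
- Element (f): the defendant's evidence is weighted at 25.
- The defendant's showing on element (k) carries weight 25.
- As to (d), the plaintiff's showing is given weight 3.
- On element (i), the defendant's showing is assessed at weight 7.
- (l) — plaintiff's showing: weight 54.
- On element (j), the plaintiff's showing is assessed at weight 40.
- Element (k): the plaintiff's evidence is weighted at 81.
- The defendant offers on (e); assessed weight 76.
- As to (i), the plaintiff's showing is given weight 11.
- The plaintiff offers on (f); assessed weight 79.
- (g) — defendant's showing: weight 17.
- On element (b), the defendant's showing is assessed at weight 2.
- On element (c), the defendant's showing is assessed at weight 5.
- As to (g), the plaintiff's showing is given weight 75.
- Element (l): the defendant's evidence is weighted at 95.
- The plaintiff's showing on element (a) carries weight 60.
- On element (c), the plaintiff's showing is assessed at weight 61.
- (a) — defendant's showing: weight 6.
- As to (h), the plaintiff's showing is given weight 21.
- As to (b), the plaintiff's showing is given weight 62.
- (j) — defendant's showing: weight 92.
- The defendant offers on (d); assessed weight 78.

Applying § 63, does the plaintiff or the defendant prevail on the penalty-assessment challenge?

plaintiff

— Issue I —
Stage I.1 (plaintiff, the balance of probabilities, weight is at least 53): (a) net 60−6=54 ≥ 53 — meets.
  Stage I.1 is satisfied; the plaintiff continues to bear the burden.
Stage I.2 (plaintiff, the balance of probabilities, weight is at least 53): (b) net 62−2=60 ≥ 53 — meets; (c) net 61−5=56 ≥ 53 — meets.
  The plaintiff carries Stage I.2; the defendant now bears the burden.
Stage I.3 (defendant, clear and convincing evidence, weight is at least 77): (d) net 78−3=75 < 77 — fails; (e) 76 < 77 — fails.
  The defendant does not carry Stage I.3.
So the plaintiff prevails on this issue.
— Issue II —
Stage II.1 (plaintiff, the balance of probabilities, weight is at least 50): (f) net 79−25=54 ≥ 50 — meets; (g) net 75−17=58 ≥ 50 — meets.
  Stage II.1 is satisfied; the onus moves to the defendant.
Stage II.2 (defendant, a production showing, weight is at least 8): (h) net 19−21=-2 < 8 — fails; (i) net 7−11=-4 < 8 — fails.
  Stage II.2 not carried; the defendant fails its burden.
The plaintiff prevails on this issue.
— Issue III —
Stage III.1 — burden on plaintiff; standard: a more-likely-than-not showing (weight is at least 50).
    (k): 81 − 25 = 56 ≥ 50 [met]
  The plaintiff carries Stage III.1; the defendant now bears the burden.
Stage III.2 — burden on defendant; standard: a more-likely-than-not showing (weight is at least 50).
    (l): 95 − 54 = 41 < 50 [not met]
  Not every element is met, so the defendant fails to carry Stage III.2.
The analysis ends at Stage III.2; the plaintiff prevails on this issue.
Per-issue: Issue I → plaintiff; Issue II → plaintiff; Issue III → plaintiff. The plaintiff must prevail on a majority of issues; overall, the plaintiff prevails.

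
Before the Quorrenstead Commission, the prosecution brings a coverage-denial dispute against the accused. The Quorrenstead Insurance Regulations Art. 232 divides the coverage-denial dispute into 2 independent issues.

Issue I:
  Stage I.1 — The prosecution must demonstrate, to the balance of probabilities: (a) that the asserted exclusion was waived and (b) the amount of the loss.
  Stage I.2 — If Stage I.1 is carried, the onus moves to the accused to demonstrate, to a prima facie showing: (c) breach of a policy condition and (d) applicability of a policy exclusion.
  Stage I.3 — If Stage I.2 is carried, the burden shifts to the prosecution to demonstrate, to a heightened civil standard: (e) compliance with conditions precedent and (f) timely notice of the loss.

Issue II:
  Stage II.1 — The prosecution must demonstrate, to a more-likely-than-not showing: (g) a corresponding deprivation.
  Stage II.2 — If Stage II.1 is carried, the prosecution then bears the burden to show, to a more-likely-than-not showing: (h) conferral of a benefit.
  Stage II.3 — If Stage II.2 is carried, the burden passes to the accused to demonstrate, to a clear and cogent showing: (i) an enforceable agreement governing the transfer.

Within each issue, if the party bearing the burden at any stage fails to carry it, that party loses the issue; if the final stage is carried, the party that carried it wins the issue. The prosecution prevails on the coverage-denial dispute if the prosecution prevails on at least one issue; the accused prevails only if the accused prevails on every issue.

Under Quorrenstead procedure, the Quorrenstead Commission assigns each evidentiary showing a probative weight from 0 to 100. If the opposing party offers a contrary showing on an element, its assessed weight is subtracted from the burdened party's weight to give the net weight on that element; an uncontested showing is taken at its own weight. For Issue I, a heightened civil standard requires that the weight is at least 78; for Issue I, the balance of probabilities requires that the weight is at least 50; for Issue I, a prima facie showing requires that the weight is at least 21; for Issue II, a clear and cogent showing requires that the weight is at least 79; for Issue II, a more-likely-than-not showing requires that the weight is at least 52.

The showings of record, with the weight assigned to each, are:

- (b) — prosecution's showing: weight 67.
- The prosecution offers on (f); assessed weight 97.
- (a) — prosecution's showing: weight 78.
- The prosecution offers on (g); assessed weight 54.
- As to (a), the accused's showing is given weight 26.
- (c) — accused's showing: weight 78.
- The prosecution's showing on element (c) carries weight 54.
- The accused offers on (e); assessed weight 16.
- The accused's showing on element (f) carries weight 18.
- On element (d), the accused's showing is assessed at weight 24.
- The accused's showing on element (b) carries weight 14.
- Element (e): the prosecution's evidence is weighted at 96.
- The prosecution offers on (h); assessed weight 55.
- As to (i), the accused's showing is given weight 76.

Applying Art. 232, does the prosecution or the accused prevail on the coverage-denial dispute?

— Issue I —
Stage I.1 (prosecution, the balance of probabilities, weight is at least 50): (a) net 78−26=52 ≥ 50 — meets; (b) net 67−14=53 ≥ 50 — meets.
  The prosecution carries Stage I.1; the accused now bears the burden.
Stage I.2 (accused, a prima facie showing, weight is at least 21): (c) net 78−54=24 ≥ 21 — meets; (d) 24 ≥ 21 — meets.
  All elements met. The burden passes to the prosecution.
Stage I.3 (prosecution, a heightened civil standard, weight is at least 78): (e) net 96−16=80 ≥ 78 — meets; (f) net 97−18=79 ≥ 78 — meets.
  All elements met at the final stage.
With every stage satisfied, the prosecution prevails on this issue.
— Issue II —
Stage II.1 — burden on prosecution; standard: a more-likely-than-not showing (weight is at least 52).
    (g): 54 ≥ 52 [met]
  All elements met. The prosecution retains the burden for Stage II.2.
Stage II.2 — burden on prosecution; standard: a more-likely-than-not showing (weight is at least 52).
    (h): 55 ≥ 52 [met]
  All elements met. The burden passes to the accused.
Stage II.3 — burden on accused; standard: a clear and cogent showing (weight is at least 79).
    (i): 76 < 79 [not met]
  Stage II.3 not carried; the accused fails its burden.
The analysis ends at Stage II.3; the prosecution prevails on this issue.
Per-issue: Issue I → prosecution; Issue II → prosecution. The prosecution must prevail on at least one issue; overall, the prosecution prevails.

prosecution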